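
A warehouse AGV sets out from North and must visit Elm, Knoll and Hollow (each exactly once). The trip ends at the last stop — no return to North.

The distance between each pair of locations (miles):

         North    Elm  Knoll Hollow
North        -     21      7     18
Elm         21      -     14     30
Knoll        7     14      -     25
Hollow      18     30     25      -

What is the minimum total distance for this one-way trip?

Minimum one-way distance = 51 miles.

There are 3! = 6 possible orderings.
North→Elm→Knoll→Hollow: 21+14+25 = 60
North→Elm→Hollow→Knoll: 21+30+25 = 76
North→Knoll→Elm→Hollow: 7+14+30 = 51
North→Knoll→Hollow→Elm: 7+25+30 = 62
North→Hollow→Elm→Knoll: 18+30+14 = 62
North→Hollow→Knoll→Elm: 18+25+14 = 57
The minimum is 51.
One shortest path: North → Knoll → Elm → Hollow.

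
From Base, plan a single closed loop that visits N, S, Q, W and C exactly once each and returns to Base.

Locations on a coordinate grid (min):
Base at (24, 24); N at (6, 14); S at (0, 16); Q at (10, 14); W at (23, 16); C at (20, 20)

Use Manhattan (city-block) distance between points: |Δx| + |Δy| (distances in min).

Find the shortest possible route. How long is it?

68 min — the shortest possible round trip.

There are 60 distinct closed tours to check (reversals are equivalent).
Base - N - S - Q - W - C - Base: 28+8+12+15+7+8 = 78
Base - N - S - Q - C - W - Base: 28+8+12+16+7+9 = 80
Base - N - S - W - Q - C - Base: 28+8+23+15+16+8 = 98
Base - N - S - W - C - Q - Base: 28+8+23+7+16+24 = 106
Base - N - S - C - Q - W - Base: 28+8+24+16+15+9 = 100
Base - N - S - C - W - Q - Base: 28+8+24+7+15+24 = 106
Base - N - Q - S - W - C - Base: 28+4+12+23+7+8 = 82
Base - N - Q - S - C - W - Base: 28+4+12+24+7+9 = 84
Base - N - Q - W - S - C - Base: 28+4+15+23+24+8 = 102
Base - N - Q - W - C - S - Base: 28+4+15+7+24+32 = 110
Base - N - Q - C - S - W - Base: 28+4+16+24+23+9 = 104
Base - N - Q - C - W - S - Base: 28+4+16+7+23+32 = 110
Base - N - W - S - Q - C - Base: 28+19+23+12+16+8 = 106
Base - N - W - S - C - Q - Base: 28+19+23+24+16+24 = 134
… (46 more)
Base - W - S - N - Q - C - Base: 9+23+8+4+16+8 = 68  ← best
The minimum is 68.
One optimal route: Base → W → S → N → Q → C → Base (or its reverse).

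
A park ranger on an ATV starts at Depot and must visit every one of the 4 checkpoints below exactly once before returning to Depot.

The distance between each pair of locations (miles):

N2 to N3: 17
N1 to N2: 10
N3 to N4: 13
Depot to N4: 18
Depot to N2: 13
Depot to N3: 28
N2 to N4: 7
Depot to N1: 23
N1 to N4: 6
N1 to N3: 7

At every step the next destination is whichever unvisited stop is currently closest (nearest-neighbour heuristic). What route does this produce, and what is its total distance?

Nearest-neighbour total = 61 miles; route Depot → N2 → N4 → N1 → N3 → Depot.

From Depot: distances to unvisited — N2=13, N4=18, N1=23, N3=28. Nearest is N2 (13).
From N2: distances to unvisited — N4=7, N1=10, N3=17. Nearest is N4 (7).
From N4: distances to unvisited — N1=6, N3=13. Nearest is N1 (6).
From N1: distances to unvisited — N3=7. Nearest is N3 (7).
Return N3→Depot: 28.
Total = 13 + 7 + 6 + 7 + 28 = 61.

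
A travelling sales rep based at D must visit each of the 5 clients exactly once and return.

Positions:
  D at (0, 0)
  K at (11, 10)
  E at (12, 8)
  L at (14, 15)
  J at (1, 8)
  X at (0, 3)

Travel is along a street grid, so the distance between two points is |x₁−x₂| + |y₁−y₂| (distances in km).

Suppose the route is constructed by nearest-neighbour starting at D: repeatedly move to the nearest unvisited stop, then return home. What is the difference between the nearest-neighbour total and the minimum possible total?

2 km longer than the optimal tour.

D: X=3, J=9, E=20, K=21, L=29 ⇒ X
X: J=6, E=17, K=18, L=26 ⇒ J
J: E=11, K=12, L=20 ⇒ E
E: K=3, L=9 ⇒ K
K: L=8 ⇒ L
NN route D → X → J → E → K → L → D costs 60.
Optimal: D → K → L → E → J → X → D costs 58 (by enumerating all 60 distinct tours).
Excess = 60 − 58 = 2.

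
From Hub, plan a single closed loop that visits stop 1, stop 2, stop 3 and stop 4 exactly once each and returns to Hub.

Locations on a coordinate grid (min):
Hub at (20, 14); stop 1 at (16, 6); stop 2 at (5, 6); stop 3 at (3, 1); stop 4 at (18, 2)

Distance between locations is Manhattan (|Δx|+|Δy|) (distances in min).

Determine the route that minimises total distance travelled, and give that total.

Shortest round trip = 60 min.

With 4 stops there are 4!/2 = 12 distinct round trips (a route and its reverse cost the same).
Hub - stop 1 - stop 2 - stop 3 - stop 4 - Hub: 12+11+7+16+14 = 60
Hub - stop 1 - stop 2 - stop 4 - stop 3 - Hub: 12+11+17+16+30 = 86
Hub - stop 1 - stop 3 - stop 2 - stop 4 - Hub: 12+18+7+17+14 = 68
Hub - stop 1 - stop 3 - stop 4 - stop 2 - Hub: 12+18+16+17+23 = 86
Hub - stop 1 - stop 4 - stop 2 - stop 3 - Hub: 12+6+17+7+30 = 72
Hub - stop 1 - stop 4 - stop 3 - stop 2 - Hub: 12+6+16+7+23 = 64
Hub - stop 2 - stop 1 - stop 3 - stop 4 - Hub: 23+11+18+16+14 = 82
Hub - stop 2 - stop 1 - stop 4 - stop 3 - Hub: 23+11+6+16+30 = 86
Hub - stop 2 - stop 3 - stop 1 - stop 4 - Hub: 23+7+18+6+14 = 68
Hub - stop 2 - stop 4 - stop 1 - stop 3 - Hub: 23+17+6+18+30 = 94
Hub - stop 3 - stop 1 - stop 2 - stop 4 - Hub: 30+18+11+17+14 = 90
Hub - stop 3 - stop 2 - stop 1 - stop 4 - Hub: 30+7+11+6+14 = 68
The minimum is 60.
One optimal route: Hub → stop 1 → stop 2 → stop 3 → stop 4 → Hub (or its reverse).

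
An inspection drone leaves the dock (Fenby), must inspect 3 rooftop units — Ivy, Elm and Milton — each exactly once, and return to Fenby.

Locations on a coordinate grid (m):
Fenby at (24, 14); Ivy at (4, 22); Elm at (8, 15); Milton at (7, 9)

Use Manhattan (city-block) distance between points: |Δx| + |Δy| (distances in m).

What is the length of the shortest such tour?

66 m — the shortest possible round trip.

Fenby - Ivy - Elm - Milton - Fenby: 28+11+7+22 = 68
Fenby - Ivy - Milton - Elm - Fenby: 28+16+7+17 = 68
Fenby - Elm - Ivy - Milton - Fenby: 17+11+16+22 = 66
The minimum is 66.
One optimal route: Fenby → Elm → Ivy → Milton → Fenby (or its reverse).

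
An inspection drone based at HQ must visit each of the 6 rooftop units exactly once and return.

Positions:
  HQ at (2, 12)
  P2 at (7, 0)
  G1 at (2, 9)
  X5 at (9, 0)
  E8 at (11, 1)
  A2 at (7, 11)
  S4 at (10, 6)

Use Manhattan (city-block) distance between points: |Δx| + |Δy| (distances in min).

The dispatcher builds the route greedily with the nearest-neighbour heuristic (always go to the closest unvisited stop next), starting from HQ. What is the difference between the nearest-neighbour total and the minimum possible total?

HQ: G1=3, A2=6, S4=14, P2=17, X5=19, E8=20 ⇒ G1
G1: A2=7, S4=11, P2=14, X5=16, E8=17 ⇒ A2
A2: S4=8, P2=11, X5=13, E8=14 ⇒ S4
S4: E8=6, X5=7, P2=9 ⇒ E8
E8: X5=3, P2=5 ⇒ X5
X5: P2=2 ⇒ P2
NN route HQ → G1 → A2 → S4 → E8 → X5 → P2 → HQ costs 46.
Optimal: HQ → G1 → P2 → X5 → E8 → S4 → A2 → HQ costs 42 (by enumerating all 360 distinct tours).
Excess = 46 − 42 = 4.

The nearest-neighbour route is 4 min longer than optimal.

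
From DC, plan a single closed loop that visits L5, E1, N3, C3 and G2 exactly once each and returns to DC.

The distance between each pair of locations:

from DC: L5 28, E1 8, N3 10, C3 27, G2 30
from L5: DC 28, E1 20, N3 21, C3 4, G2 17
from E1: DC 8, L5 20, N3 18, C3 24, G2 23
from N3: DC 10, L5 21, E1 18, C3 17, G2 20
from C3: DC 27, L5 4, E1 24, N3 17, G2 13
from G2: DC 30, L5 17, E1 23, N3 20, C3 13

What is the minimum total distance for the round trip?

75 — the shortest possible round trip.

There are 60 distinct closed tours to check (reversals are equivalent).
DC - L5 - E1 - N3 - C3 - G2 - DC: 28+20+18+17+13+30 = 126
DC - L5 - E1 - N3 - G2 - C3 - DC: 28+20+18+20+13+27 = 126
DC - L5 - E1 - C3 - N3 - G2 - DC: 28+20+24+17+20+30 = 139
DC - L5 - E1 - C3 - G2 - N3 - DC: 28+20+24+13+20+10 = 115
DC - L5 - E1 - G2 - N3 - C3 - DC: 28+20+23+20+17+27 = 135
DC - L5 - E1 - G2 - C3 - N3 - DC: 28+20+23+13+17+10 = 111
DC - L5 - N3 - E1 - C3 - G2 - DC: 28+21+18+24+13+30 = 134
DC - L5 - N3 - E1 - G2 - C3 - DC: 28+21+18+23+13+27 = 130
DC - L5 - N3 - C3 - E1 - G2 - DC: 28+21+17+24+23+30 = 143
DC - L5 - N3 - C3 - G2 - E1 - DC: 28+21+17+13+23+8 = 110
DC - L5 - N3 - G2 - E1 - C3 - DC: 28+21+20+23+24+27 = 143
DC - L5 - N3 - G2 - C3 - E1 - DC: 28+21+20+13+24+8 = 114
DC - L5 - C3 - E1 - N3 - G2 - DC: 28+4+24+18+20+30 = 124
DC - L5 - C3 - E1 - G2 - N3 - DC: 28+4+24+23+20+10 = 109
… (46 more)
DC - E1 - L5 - C3 - G2 - N3 - DC: 8+20+4+13+20+10 = 75  ← best
The minimum is 75.
One optimal route: DC → E1 → L5 → C3 → G2 → N3 → DC (or its reverse).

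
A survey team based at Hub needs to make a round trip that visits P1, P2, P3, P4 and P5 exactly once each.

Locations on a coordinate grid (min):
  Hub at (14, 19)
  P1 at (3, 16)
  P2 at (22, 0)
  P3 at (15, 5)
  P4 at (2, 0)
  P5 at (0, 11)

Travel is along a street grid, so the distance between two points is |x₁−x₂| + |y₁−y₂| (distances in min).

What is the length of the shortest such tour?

Shortest round trip = 82 min.

With 5 stops there are 5!/2 = 60 distinct round trips (a route and its reverse cost the same).
Hub - P1 - P2 - P3 - P4 - P5 - Hub: 14+35+12+18+13+22 = 114
Hub - P1 - P2 - P3 - P5 - P4 - Hub: 14+35+12+21+13+31 = 126
Hub - P1 - P2 - P4 - P3 - P5 - Hub: 14+35+20+18+21+22 = 130
Hub - P1 - P2 - P4 - P5 - P3 - Hub: 14+35+20+13+21+15 = 118
Hub - P1 - P2 - P5 - P3 - P4 - Hub: 14+35+33+21+18+31 = 152
Hub - P1 - P2 - P5 - P4 - P3 - Hub: 14+35+33+13+18+15 = 128
Hub - P1 - P3 - P2 - P4 - P5 - Hub: 14+23+12+20+13+22 = 104
Hub - P1 - P3 - P2 - P5 - P4 - Hub: 14+23+12+33+13+31 = 126
Hub - P1 - P3 - P4 - P2 - P5 - Hub: 14+23+18+20+33+22 = 130
Hub - P1 - P3 - P4 - P5 - P2 - Hub: 14+23+18+13+33+27 = 128
Hub - P1 - P3 - P5 - P2 - P4 - Hub: 14+23+21+33+20+31 = 142
Hub - P1 - P3 - P5 - P4 - P2 - Hub: 14+23+21+13+20+27 = 118
Hub - P1 - P4 - P2 - P3 - P5 - Hub: 14+17+20+12+21+22 = 106
Hub - P1 - P4 - P2 - P5 - P3 - Hub: 14+17+20+33+21+15 = 120
… (46 more)
Hub - P1 - P5 - P4 - P2 - P3 - Hub: 14+8+13+20+12+15 = 82  ← best
The minimum is 82.
One optimal route: Hub → P1 → P5 → P4 → P2 → P3 → Hub (or its reverse).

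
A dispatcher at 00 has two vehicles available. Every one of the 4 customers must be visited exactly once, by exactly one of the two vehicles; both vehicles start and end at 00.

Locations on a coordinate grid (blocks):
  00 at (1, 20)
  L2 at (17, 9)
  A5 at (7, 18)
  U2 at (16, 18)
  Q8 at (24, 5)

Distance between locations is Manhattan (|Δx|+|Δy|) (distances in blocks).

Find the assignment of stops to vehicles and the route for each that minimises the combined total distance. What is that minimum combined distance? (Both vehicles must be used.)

Try each way of splitting the stops between the two vehicles (each non-empty) and, for each split, find the best tour for each vehicle:
  {L2} + {A5, U2, Q8}: 54 + 76 = 130
  {A5} + {L2, U2, Q8}: 16 + 76 = 92
  {L2, A5} + {U2, Q8}: 54 + 76 = 130
  {U2} + {L2, A5, Q8}: 34 + 76 = 110
  {L2, U2} + {A5, Q8}: 54 + 76 = 130
  {A5, U2} + {L2, Q8}: 34 + 76 = 110
  … (7 splits in total)
Best: vehicle 1 00 → A5 → 00 = 16; vehicle 2 00 → L2 → Q8 → U2 → 00 = 76; combined 92.

92 blocks — the smallest possible combined total.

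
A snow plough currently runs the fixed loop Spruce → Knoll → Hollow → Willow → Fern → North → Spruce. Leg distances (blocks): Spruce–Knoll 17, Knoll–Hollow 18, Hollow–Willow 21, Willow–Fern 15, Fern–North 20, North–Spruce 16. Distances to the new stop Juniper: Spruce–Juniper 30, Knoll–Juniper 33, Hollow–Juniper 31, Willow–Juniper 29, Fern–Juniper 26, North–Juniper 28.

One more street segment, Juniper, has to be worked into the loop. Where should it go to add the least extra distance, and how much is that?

Adding 34 blocks by placing Juniper on the Fern–North leg.

Insertion cost between consecutive stops i–j is d(i,Juniper) + d(Juniper,j) − d(i,j):
  between Spruce and Knoll: 30 + 33 − 17 = 46
  between Knoll and Hollow: 33 + 31 − 18 = 46
  between Hollow and Willow: 31 + 29 − 21 = 39
  between Willow and Fern: 29 + 26 − 15 = 40
  between Fern and North: 26 + 28 − 20 = 34
  between North and Spruce: 28 + 30 − 16 = 42
Cheapest insertion is between Fern and North, adding 34.
New total = 107 + 34 = 141.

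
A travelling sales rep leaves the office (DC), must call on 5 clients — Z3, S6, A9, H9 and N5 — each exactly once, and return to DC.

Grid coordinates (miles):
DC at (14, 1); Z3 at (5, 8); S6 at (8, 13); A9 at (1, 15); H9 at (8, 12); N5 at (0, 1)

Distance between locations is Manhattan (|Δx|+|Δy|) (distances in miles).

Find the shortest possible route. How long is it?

With 5 stops there are 5!/2 = 60 distinct round trips (a route and its reverse cost the same).
DC - Z3 - S6 - A9 - H9 - N5 - DC: 16+8+9+10+19+14 = 76
DC - Z3 - S6 - A9 - N5 - H9 - DC: 16+8+9+15+19+17 = 84
DC - Z3 - S6 - H9 - A9 - N5 - DC: 16+8+1+10+15+14 = 64
DC - Z3 - S6 - H9 - N5 - A9 - DC: 16+8+1+19+15+27 = 86
DC - Z3 - S6 - N5 - A9 - H9 - DC: 16+8+20+15+10+17 = 86
DC - Z3 - S6 - N5 - H9 - A9 - DC: 16+8+20+19+10+27 = 100
DC - Z3 - A9 - S6 - H9 - N5 - DC: 16+11+9+1+19+14 = 70
DC - Z3 - A9 - S6 - N5 - H9 - DC: 16+11+9+20+19+17 = 92
DC - Z3 - A9 - H9 - S6 - N5 - DC: 16+11+10+1+20+14 = 72
DC - Z3 - A9 - H9 - N5 - S6 - DC: 16+11+10+19+20+18 = 94
DC - Z3 - A9 - N5 - S6 - H9 - DC: 16+11+15+20+1+17 = 80
DC - Z3 - A9 - N5 - H9 - S6 - DC: 16+11+15+19+1+18 = 80
DC - Z3 - H9 - S6 - A9 - N5 - DC: 16+7+1+9+15+14 = 62
DC - Z3 - H9 - S6 - N5 - A9 - DC: 16+7+1+20+15+27 = 86
… (46 more)
The minimum is 62.
One optimal route: DC → Z3 → H9 → S6 → A9 → N5 → DC (or its reverse).

Shortest round trip = 62 miles.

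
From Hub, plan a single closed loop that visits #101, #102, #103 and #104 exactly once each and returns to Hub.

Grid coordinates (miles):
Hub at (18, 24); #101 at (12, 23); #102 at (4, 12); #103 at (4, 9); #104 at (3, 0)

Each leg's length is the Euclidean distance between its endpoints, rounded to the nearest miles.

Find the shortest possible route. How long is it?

With 4 stops there are 4!/2 = 12 distinct round trips (a route and its reverse cost the same).
Hub - #101 - #102 - #103 - #104 - Hub: 6+14+3+9+28 = 60
Hub - #101 - #102 - #104 - #103 - Hub: 6+14+12+9+21 = 62
Hub - #101 - #103 - #102 - #104 - Hub: 6+16+3+12+28 = 65
Hub - #101 - #103 - #104 - #102 - Hub: 6+16+9+12+18 = 61
Hub - #101 - #104 - #102 - #103 - Hub: 6+25+12+3+21 = 67
Hub - #101 - #104 - #103 - #102 - Hub: 6+25+9+3+18 = 61
Hub - #102 - #101 - #103 - #104 - Hub: 18+14+16+9+28 = 85
Hub - #102 - #101 - #104 - #103 - Hub: 18+14+25+9+21 = 87
Hub - #102 - #103 - #101 - #104 - Hub: 18+3+16+25+28 = 90
Hub - #102 - #104 - #101 - #103 - Hub: 18+12+25+16+21 = 92
Hub - #103 - #101 - #102 - #104 - Hub: 21+16+14+12+28 = 91
Hub - #103 - #102 - #101 - #104 - Hub: 21+3+14+25+28 = 91
The minimum is 60.
One optimal route: Hub → #101 → #102 → #103 → #104 → Hub (or its reverse).

Minimum total distance: 60 miles.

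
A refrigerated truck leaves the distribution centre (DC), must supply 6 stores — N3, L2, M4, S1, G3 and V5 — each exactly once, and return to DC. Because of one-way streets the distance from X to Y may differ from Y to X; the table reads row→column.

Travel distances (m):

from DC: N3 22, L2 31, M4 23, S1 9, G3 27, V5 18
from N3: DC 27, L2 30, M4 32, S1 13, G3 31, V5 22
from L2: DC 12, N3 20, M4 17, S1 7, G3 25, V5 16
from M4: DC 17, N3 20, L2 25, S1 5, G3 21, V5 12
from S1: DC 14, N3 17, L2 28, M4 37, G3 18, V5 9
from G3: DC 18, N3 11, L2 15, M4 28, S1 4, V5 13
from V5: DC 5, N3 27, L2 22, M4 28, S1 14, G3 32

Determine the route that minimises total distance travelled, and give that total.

DC - N3 - L2 - M4 - S1 - G3 - V5 - DC: 22+30+17+5+18+13+5 = 110
DC - N3 - L2 - M4 - S1 - V5 - G3 - DC: 22+30+17+5+9+32+18 = 133
DC - N3 - L2 - M4 - G3 - S1 - V5 - DC: 22+30+17+21+4+9+5 = 108
DC - N3 - L2 - M4 - G3 - V5 - S1 - DC: 22+30+17+21+13+14+14 = 131
DC - N3 - L2 - M4 - V5 - S1 - G3 - DC: 22+30+17+12+14+18+18 = 131
DC - N3 - L2 - M4 - V5 - G3 - S1 - DC: 22+30+17+12+32+4+14 = 131
DC - N3 - L2 - S1 - M4 - G3 - V5 - DC: 22+30+7+37+21+13+5 = 135
DC - N3 - L2 - S1 - M4 - V5 - G3 - DC: 22+30+7+37+12+32+18 = 158
… (712 more)
DC - N3 - S1 - G3 - L2 - M4 - V5 - DC: 22+13+18+15+17+12+5 = 102  ← best
The minimum is 102.
One optimal route: DC → N3 → S1 → G3 → L2 → M4 → V5 → DC.

Shortest round trip = 102 m.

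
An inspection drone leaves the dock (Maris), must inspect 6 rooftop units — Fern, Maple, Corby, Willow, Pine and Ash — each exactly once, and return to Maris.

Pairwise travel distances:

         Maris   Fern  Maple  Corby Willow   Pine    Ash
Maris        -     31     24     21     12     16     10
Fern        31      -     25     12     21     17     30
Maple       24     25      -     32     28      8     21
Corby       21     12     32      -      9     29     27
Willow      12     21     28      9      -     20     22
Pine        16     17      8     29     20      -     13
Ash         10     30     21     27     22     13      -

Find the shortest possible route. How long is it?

There are 360 distinct closed tours to check (reversals are equivalent).
Maris → Fern → Maple → Corby → Willow → Pine → Ash → Maris: 31+25+32+9+20+13+10 = 140
Maris → Fern → Maple → Corby → Willow → Ash → Pine → Maris: 31+25+32+9+22+13+16 = 148
Maris → Fern → Maple → Corby → Pine → Willow → Ash → Maris: 31+25+32+29+20+22+10 = 169
Maris → Fern → Maple → Corby → Pine → Ash → Willow → Maris: 31+25+32+29+13+22+12 = 164
Maris → Fern → Maple → Corby → Ash → Willow → Pine → Maris: 31+25+32+27+22+20+16 = 173
Maris → Fern → Maple → Corby → Ash → Pine → Willow → Maris: 31+25+32+27+13+20+12 = 160
Maris → Fern → Maple → Willow → Corby → Pine → Ash → Maris: 31+25+28+9+29+13+10 = 145
Maris → Fern → Maple → Willow → Corby → Ash → Pine → Maris: 31+25+28+9+27+13+16 = 149
… (352 more)
Maris → Willow → Corby → Fern → Maple → Pine → Ash → Maris: 12+9+12+25+8+13+10 = 89  ← best
The minimum is 89.
One optimal route: Maris → Willow → Corby → Fern → Maple → Pine → Ash → Maris (or its reverse).

Minimum total distance: 89.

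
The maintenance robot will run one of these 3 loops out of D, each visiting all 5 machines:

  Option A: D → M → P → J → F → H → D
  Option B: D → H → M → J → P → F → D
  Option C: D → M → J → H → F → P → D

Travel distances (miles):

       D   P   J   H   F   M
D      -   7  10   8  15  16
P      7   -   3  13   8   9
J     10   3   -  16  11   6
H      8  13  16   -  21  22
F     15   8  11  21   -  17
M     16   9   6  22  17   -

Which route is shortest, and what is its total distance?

62 miles — Option B is the shortest.

Option A: 16 + 9 + 3 + 11 + 21 + 8 = 68
Option B: 8 + 22 + 6 + 3 + 8 + 15 = 62
Option C: 16 + 6 + 16 + 21 + 8 + 7 = 74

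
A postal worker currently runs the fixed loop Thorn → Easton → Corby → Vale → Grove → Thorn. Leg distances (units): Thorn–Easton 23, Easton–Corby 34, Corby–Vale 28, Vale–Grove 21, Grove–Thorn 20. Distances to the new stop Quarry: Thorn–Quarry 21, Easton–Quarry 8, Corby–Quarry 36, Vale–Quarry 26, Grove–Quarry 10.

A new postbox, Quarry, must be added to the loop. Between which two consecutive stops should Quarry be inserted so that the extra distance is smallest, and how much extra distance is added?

Insertion cost between consecutive stops i–j is d(i,Quarry) + d(Quarry,j) − d(i,j):
  between Thorn and Easton: 21 + 8 − 23 = 6
  between Easton and Corby: 8 + 36 − 34 = 10
  between Corby and Vale: 36 + 26 − 28 = 34
  between Vale and Grove: 26 + 10 − 21 = 15
  between Grove and Thorn: 10 + 21 − 20 = 11
Cheapest insertion is between Thorn and Easton, adding 6.
New total = 126 + 6 = 132.

Adding 6 by placing Quarry on the Thorn–Easton leg.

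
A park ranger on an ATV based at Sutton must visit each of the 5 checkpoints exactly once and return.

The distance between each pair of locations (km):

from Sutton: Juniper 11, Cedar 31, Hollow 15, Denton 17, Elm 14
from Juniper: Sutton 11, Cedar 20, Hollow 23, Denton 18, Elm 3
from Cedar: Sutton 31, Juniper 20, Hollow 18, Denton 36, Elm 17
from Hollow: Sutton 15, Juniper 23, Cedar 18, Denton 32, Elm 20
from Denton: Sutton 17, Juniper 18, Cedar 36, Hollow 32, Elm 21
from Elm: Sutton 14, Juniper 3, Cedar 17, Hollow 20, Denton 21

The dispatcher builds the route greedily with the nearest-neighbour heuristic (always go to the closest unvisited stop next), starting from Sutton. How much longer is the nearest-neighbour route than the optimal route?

From Sutton: Juniper=11, Elm=14, Hollow=15, Denton=17, Cedar=31 → choose Juniper (11).
From Juniper: Elm=3, Denton=18, Cedar=20, Hollow=23 → choose Elm (3).
From Elm: Cedar=17, Hollow=20, Denton=21 → choose Cedar (17).
From Cedar: Hollow=18, Denton=36 → choose Hollow (18).
From Hollow: Denton=32 → choose Denton (32).
NN route Sutton → Juniper → Elm → Cedar → Hollow → Denton → Sutton costs 98.
Optimal: Sutton → Hollow → Cedar → Elm → Juniper → Denton → Sutton costs 88 (by enumerating all 60 distinct tours).
Excess = 98 − 88 = 10.

The nearest-neighbour route is 10 km longer than optimal.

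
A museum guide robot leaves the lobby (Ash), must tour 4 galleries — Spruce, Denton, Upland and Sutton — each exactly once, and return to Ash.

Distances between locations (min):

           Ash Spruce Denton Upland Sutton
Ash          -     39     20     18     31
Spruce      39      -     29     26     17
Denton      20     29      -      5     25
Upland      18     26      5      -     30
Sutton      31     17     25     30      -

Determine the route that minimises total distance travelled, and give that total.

Minimum total distance: 99 min.

There are 12 distinct closed tours to check (reversals are equivalent).
Ash - Spruce - Denton - Upland - Sutton - Ash: 39+29+5+30+31 = 134
Ash - Spruce - Denton - Sutton - Upland - Ash: 39+29+25+30+18 = 141
Ash - Spruce - Upland - Denton - Sutton - Ash: 39+26+5+25+31 = 126
Ash - Spruce - Upland - Sutton - Denton - Ash: 39+26+30+25+20 = 140
Ash - Spruce - Sutton - Denton - Upland - Ash: 39+17+25+5+18 = 104
Ash - Spruce - Sutton - Upland - Denton - Ash: 39+17+30+5+20 = 111
Ash - Denton - Spruce - Upland - Sutton - Ash: 20+29+26+30+31 = 136
Ash - Denton - Spruce - Sutton - Upland - Ash: 20+29+17+30+18 = 114
Ash - Denton - Upland - Spruce - Sutton - Ash: 20+5+26+17+31 = 99
Ash - Denton - Sutton - Spruce - Upland - Ash: 20+25+17+26+18 = 106
Ash - Upland - Spruce - Denton - Sutton - Ash: 18+26+29+25+31 = 129
Ash - Upland - Denton - Spruce - Sutton - Ash: 18+5+29+17+31 = 100
The minimum is 99.
One optimal route: Ash → Denton → Upland → Spruce → Sutton → Ash (or its reverse).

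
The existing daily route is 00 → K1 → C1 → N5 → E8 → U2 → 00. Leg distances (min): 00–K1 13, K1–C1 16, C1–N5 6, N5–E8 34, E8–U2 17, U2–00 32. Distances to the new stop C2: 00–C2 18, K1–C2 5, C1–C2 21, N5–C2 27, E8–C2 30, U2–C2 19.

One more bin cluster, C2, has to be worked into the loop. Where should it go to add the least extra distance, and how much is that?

Insertion cost between consecutive stops i–j is d(i,C2) + d(C2,j) − d(i,j):
  between 00 and K1: 18 + 5 − 13 = 10
  between K1 and C1: 5 + 21 − 16 = 10
  between C1 and N5: 21 + 27 − 6 = 42
  between N5 and E8: 27 + 30 − 34 = 23
  between E8 and U2: 30 + 19 − 17 = 32
  between U2 and 00: 19 + 18 − 32 = 5
Cheapest insertion is between U2 and 00, adding 5.
New total = 118 + 5 = 123.

+5 min — insert C2 between U2 and 00.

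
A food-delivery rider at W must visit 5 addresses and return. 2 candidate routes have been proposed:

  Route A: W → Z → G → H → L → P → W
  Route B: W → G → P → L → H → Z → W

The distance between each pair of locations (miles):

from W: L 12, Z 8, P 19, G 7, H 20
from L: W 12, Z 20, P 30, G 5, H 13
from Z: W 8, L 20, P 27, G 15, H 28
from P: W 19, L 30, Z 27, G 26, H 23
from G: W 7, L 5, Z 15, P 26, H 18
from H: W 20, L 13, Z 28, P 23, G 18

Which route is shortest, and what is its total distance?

103 miles — Route A is the shortest.

Route A: 8 + 15 + 18 + 13 + 30 + 19 = 103
Route B: 7 + 26 + 30 + 13 + 28 + 8 = 112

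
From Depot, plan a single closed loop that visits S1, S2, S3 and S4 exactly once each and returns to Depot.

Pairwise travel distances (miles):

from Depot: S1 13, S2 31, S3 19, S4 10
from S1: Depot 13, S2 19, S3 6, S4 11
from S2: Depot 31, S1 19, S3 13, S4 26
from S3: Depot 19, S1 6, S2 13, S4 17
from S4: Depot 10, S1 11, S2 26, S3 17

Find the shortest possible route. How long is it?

Depot-S1-S2-S3-S4-Depot: 13+19+13+17+10 = 72
Depot-S1-S2-S4-S3-Depot: 13+19+26+17+19 = 94
Depot-S1-S3-S2-S4-Depot: 13+6+13+26+10 = 68
Depot-S1-S3-S4-S2-Depot: 13+6+17+26+31 = 93
Depot-S1-S4-S2-S3-Depot: 13+11+26+13+19 = 82
Depot-S1-S4-S3-S2-Depot: 13+11+17+13+31 = 85
Depot-S2-S1-S3-S4-Depot: 31+19+6+17+10 = 83
Depot-S2-S1-S4-S3-Depot: 31+19+11+17+19 = 97
Depot-S2-S3-S1-S4-Depot: 31+13+6+11+10 = 71
Depot-S2-S4-S1-S3-Depot: 31+26+11+6+19 = 93
Depot-S3-S1-S2-S4-Depot: 19+6+19+26+10 = 80
Depot-S3-S2-S1-S4-Depot: 19+13+19+11+10 = 72
The minimum is 68.
One optimal route: Depot → S1 → S3 → S2 → S4 → Depot (or its reverse).

68 miles — the shortest possible round trip.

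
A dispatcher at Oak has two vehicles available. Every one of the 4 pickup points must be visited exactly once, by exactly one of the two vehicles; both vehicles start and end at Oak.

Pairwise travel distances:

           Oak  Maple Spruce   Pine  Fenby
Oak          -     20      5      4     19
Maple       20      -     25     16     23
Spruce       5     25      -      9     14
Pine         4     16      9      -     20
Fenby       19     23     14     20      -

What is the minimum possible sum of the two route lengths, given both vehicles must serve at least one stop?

Minimum combined distance: 70.

Check every non-empty split of the stops between the two vehicles; for each half take its own optimal tour:
  {Maple} + {Spruce, Pine, Fenby}: 40 + 43 = 83
  {Spruce} + {Maple, Pine, Fenby}: 10 + 62 = 72
  {Maple, Spruce} + {Pine, Fenby}: 50 + 43 = 93
  {Pine} + {Maple, Spruce, Fenby}: 8 + 62 = 70
  {Maple, Pine} + {Spruce, Fenby}: 40 + 38 = 78
  {Spruce, Pine} + {Maple, Fenby}: 18 + 62 = 80
  … (7 splits in total)
Best: vehicle 1 Oak → Pine → Oak = 8; vehicle 2 Oak → Maple → Fenby → Spruce → Oak = 62; combined 70.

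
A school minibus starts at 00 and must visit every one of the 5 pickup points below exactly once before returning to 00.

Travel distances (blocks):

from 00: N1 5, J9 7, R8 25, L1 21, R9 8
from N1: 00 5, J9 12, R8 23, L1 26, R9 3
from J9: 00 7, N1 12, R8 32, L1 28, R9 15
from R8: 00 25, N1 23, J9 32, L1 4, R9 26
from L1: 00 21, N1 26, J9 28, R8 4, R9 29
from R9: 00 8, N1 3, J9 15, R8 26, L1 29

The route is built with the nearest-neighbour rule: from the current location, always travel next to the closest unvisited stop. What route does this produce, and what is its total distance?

80 blocks along 00 → N1 → R9 → J9 → L1 → R8 → 00.

00 → [N1:5 / J9:7 / R9:8 / L1:21 / R8:25] → N1 (5)
N1 → [R9:3 / J9:12 / R8:23 / L1:26] → R9 (3)
R9 → [J9:15 / R8:26 / L1:29] → J9 (15)
J9 → [L1:28 / R8:32] → L1 (28)
L1 → [R8:4] → R8 (4)
Return R8→00: 25.
Total = 5 + 3 + 15 + 28 + 4 + 25 = 80.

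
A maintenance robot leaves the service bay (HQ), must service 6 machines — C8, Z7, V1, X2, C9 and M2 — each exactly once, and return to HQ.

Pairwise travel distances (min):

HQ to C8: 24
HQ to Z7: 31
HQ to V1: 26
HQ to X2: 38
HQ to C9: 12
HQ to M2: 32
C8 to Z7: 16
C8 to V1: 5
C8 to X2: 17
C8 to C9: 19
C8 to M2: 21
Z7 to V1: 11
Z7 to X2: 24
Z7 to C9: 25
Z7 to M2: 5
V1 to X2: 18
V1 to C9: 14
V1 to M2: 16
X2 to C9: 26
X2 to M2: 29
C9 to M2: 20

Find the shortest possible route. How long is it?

With 6 stops there are 6!/2 = 360 distinct round trips (a route and its reverse cost the same).
HQ → C8 → Z7 → V1 → X2 → C9 → M2 → HQ: 24+16+11+18+26+20+32 = 147
HQ → C8 → Z7 → V1 → X2 → M2 → C9 → HQ: 24+16+11+18+29+20+12 = 130
HQ → C8 → Z7 → V1 → C9 → X2 → M2 → HQ: 24+16+11+14+26+29+32 = 152
HQ → C8 → Z7 → V1 → C9 → M2 → X2 → HQ: 24+16+11+14+20+29+38 = 152
HQ → C8 → Z7 → V1 → M2 → X2 → C9 → HQ: 24+16+11+16+29+26+12 = 134
HQ → C8 → Z7 → V1 → M2 → C9 → X2 → HQ: 24+16+11+16+20+26+38 = 151
HQ → C8 → Z7 → X2 → V1 → C9 → M2 → HQ: 24+16+24+18+14+20+32 = 148
HQ → C8 → Z7 → X2 → V1 → M2 → C9 → HQ: 24+16+24+18+16+20+12 = 130
… (352 more)
HQ → C8 → X2 → V1 → Z7 → M2 → C9 → HQ: 24+17+18+11+5+20+12 = 107  ← best
The minimum is 107.
One optimal route: HQ → C8 → X2 → V1 → Z7 → M2 → C9 → HQ (or its reverse).

Minimum total distance: 107 min.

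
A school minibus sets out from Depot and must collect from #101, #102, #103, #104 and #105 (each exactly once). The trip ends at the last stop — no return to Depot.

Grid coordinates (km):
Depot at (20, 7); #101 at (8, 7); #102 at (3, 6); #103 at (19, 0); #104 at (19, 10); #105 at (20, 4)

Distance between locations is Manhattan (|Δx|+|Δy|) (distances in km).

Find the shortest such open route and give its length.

There are 5! = 120 possible orderings.
Depot → #101 → #102 → #103 → #104 → #105: 12+6+22+10+7 = 57
Depot → #101 → #102 → #103 → #105 → #104: 12+6+22+5+7 = 52
Depot → #101 → #102 → #104 → #103 → #105: 12+6+20+10+5 = 53
Depot → #101 → #102 → #104 → #105 → #103: 12+6+20+7+5 = 50
Depot → #101 → #102 → #105 → #103 → #104: 12+6+19+5+10 = 52
Depot → #101 → #102 → #105 → #104 → #103: 12+6+19+7+10 = 54
Depot → #101 → #103 → #102 → #104 → #105: 12+18+22+20+7 = 79
Depot → #101 → #103 → #102 → #105 → #104: 12+18+22+19+7 = 78
Depot → #101 → #103 → #104 → #102 → #105: 12+18+10+20+19 = 79
Depot → #101 → #103 → #104 → #105 → #102: 12+18+10+7+19 = 66
Depot → #101 → #103 → #105 → #102 → #104: 12+18+5+19+20 = 74
Depot → #101 → #103 → #105 → #104 → #102: 12+18+5+7+20 = 62
Depot → #101 → #104 → #102 → #103 → #105: 12+14+20+22+5 = 73
Depot → #101 → #104 → #102 → #105 → #103: 12+14+20+19+5 = 70
… (106 more)
Depot → #105 → #103 → #104 → #101 → #102: 3+5+10+14+6 = 38  ← best
The minimum is 38.
One shortest path: Depot → #105 → #103 → #104 → #101 → #102.

Minimum one-way distance = 38 km.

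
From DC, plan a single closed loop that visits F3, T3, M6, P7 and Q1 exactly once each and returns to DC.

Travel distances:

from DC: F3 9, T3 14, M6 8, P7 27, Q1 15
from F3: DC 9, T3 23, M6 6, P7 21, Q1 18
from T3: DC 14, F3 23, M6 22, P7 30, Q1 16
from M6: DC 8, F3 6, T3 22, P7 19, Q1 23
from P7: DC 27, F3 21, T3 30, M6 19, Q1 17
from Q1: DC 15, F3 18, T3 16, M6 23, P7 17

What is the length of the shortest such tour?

Shortest round trip = 81.

With 5 stops there are 5!/2 = 60 distinct round trips (a route and its reverse cost the same).
DC - F3 - T3 - M6 - P7 - Q1 - DC: 9+23+22+19+17+15 = 105
DC - F3 - T3 - M6 - Q1 - P7 - DC: 9+23+22+23+17+27 = 121
DC - F3 - T3 - P7 - M6 - Q1 - DC: 9+23+30+19+23+15 = 119
DC - F3 - T3 - P7 - Q1 - M6 - DC: 9+23+30+17+23+8 = 110
DC - F3 - T3 - Q1 - M6 - P7 - DC: 9+23+16+23+19+27 = 117
DC - F3 - T3 - Q1 - P7 - M6 - DC: 9+23+16+17+19+8 = 92
DC - F3 - M6 - T3 - P7 - Q1 - DC: 9+6+22+30+17+15 = 99
DC - F3 - M6 - T3 - Q1 - P7 - DC: 9+6+22+16+17+27 = 97
DC - F3 - M6 - P7 - T3 - Q1 - DC: 9+6+19+30+16+15 = 95
DC - F3 - M6 - P7 - Q1 - T3 - DC: 9+6+19+17+16+14 = 81
DC - F3 - M6 - Q1 - T3 - P7 - DC: 9+6+23+16+30+27 = 111
DC - F3 - M6 - Q1 - P7 - T3 - DC: 9+6+23+17+30+14 = 99
DC - F3 - P7 - T3 - M6 - Q1 - DC: 9+21+30+22+23+15 = 120
DC - F3 - P7 - T3 - Q1 - M6 - DC: 9+21+30+16+23+8 = 107
… (46 more)
The minimum is 81.
One optimal route: DC → F3 → M6 → P7 → Q1 → T3 → DC (or its reverse).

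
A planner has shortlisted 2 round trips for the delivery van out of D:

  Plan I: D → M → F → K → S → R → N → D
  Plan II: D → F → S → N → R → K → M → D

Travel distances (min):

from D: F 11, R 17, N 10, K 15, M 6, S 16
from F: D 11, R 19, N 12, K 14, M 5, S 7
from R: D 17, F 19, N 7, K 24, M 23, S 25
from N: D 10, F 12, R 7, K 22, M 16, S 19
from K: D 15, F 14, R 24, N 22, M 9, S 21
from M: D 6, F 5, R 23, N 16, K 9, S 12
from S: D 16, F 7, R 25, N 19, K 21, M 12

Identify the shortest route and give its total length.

Plan I: 6 + 5 + 14 + 21 + 25 + 7 + 10 = 88
Plan II: 11 + 7 + 19 + 7 + 24 + 9 + 6 = 83

Shortest is Plan II, total 83 min.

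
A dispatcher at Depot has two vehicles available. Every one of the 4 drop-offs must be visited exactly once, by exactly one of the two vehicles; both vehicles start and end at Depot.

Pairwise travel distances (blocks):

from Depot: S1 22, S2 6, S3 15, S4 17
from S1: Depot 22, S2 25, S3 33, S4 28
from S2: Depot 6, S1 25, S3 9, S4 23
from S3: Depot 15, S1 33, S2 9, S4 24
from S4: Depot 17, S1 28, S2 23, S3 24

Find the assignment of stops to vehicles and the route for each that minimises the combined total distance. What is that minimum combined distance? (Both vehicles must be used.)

Check every non-empty split of the stops between the two vehicles; for each half take its own optimal tour:
  {S1} + {S2, S3, S4}: 44 + 56 = 100
  {S2} + {S1, S3, S4}: 12 + 89 = 101
  {S1, S2} + {S3, S4}: 53 + 56 = 109
  {S3} + {S1, S2, S4}: 30 + 76 = 106
  {S1, S3} + {S2, S4}: 70 + 46 = 116
  {S2, S3} + {S1, S4}: 30 + 67 = 97
  … (7 splits in total)
Best: vehicle 1 Depot → S2 → S3 → Depot = 30; vehicle 2 Depot → S1 → S4 → Depot = 67; combined 97.

97 blocks — the smallest possible combined total.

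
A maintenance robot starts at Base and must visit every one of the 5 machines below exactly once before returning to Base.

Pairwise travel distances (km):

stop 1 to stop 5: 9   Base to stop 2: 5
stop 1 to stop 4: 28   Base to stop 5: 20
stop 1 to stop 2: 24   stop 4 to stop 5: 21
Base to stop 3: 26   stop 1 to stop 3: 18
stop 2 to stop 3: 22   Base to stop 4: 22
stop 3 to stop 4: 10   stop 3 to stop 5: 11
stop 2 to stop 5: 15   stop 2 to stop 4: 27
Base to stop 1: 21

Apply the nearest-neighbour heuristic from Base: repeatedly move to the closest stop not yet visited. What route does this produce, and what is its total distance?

From Base: distances to unvisited — stop 2=5, stop 5=20, stop 1=21, stop 4=22, stop 3=26. Nearest is stop 2 (5).
From stop 2: distances to unvisited — stop 5=15, stop 3=22, stop 1=24, stop 4=27. Nearest is stop 5 (15).
From stop 5: distances to unvisited — stop 1=9, stop 3=11, stop 4=21. Nearest is stop 1 (9).
From stop 1: distances to unvisited — stop 3=18, stop 4=28. Nearest is stop 3 (18).
From stop 3: distances to unvisited — stop 4=10. Nearest is stop 4 (10).
Return stop 4→Base: 22.
Total = 5 + 15 + 9 + 18 + 10 + 22 = 79.

Nearest-neighbour total = 79 km; route Base → stop 2 → stop 5 → stop 1 → stop 3 → stop 4 → Base.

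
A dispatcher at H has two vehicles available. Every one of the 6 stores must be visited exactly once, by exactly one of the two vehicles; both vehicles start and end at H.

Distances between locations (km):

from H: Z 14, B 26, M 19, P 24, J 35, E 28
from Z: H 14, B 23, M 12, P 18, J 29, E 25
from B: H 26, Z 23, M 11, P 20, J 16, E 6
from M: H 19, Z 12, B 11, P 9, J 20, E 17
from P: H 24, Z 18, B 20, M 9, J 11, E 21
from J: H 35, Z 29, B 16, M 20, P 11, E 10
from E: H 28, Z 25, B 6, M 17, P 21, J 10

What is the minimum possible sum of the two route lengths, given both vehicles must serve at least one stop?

There are 2^5 − 1 = 31 ways to divide the 6 stops into two non-empty groups. For each, the best each vehicle can do is its own shortest tour through its group:
  {Z} + {B, M, P, J, E}: 28 + 81 = 109
  {B} + {Z, M, P, J, E}: 52 + 84 = 136
  {Z, B} + {M, P, J, E}: 63 + 77 = 140
  {M} + {Z, B, P, J, E}: 38 + 85 = 123
  {Z, M} + {B, P, J, E}: 45 + 77 = 122
  {B, M} + {Z, P, J, E}: 56 + 81 = 137
  … (31 splits in total)
Best: vehicle 1 H → Z → H = 28; vehicle 2 H → B → E → J → P → M → H = 81; combined 109.

Minimum combined distance: 109 km.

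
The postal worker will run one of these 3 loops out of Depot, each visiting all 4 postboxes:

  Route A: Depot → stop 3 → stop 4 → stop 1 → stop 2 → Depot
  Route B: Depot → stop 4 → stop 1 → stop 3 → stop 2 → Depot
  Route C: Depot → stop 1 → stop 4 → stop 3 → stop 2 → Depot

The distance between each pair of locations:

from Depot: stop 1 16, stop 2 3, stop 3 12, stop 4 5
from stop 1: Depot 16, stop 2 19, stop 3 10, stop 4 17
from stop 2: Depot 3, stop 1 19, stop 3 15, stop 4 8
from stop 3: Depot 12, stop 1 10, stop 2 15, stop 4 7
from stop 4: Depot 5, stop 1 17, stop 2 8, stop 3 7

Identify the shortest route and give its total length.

Route A: 12 + 7 + 17 + 19 + 3 = 58
Route B: 5 + 17 + 10 + 15 + 3 = 50
Route C: 16 + 17 + 7 + 15 + 3 = 58

Shortest is Route B, total 50.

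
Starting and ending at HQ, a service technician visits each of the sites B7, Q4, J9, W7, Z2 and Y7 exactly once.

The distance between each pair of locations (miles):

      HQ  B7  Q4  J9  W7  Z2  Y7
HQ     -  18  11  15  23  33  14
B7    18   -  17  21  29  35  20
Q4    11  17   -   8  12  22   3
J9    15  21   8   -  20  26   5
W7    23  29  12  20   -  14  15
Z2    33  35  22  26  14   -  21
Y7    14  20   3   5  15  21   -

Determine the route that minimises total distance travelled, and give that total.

With 6 stops there are 6!/2 = 360 distinct round trips (a route and its reverse cost the same).
HQ-B7-Q4-J9-W7-Z2-Y7-HQ: 18+17+8+20+14+21+14 = 112
HQ-B7-Q4-J9-W7-Y7-Z2-HQ: 18+17+8+20+15+21+33 = 132
HQ-B7-Q4-J9-Z2-W7-Y7-HQ: 18+17+8+26+14+15+14 = 112
HQ-B7-Q4-J9-Z2-Y7-W7-HQ: 18+17+8+26+21+15+23 = 128
HQ-B7-Q4-J9-Y7-W7-Z2-HQ: 18+17+8+5+15+14+33 = 110
HQ-B7-Q4-J9-Y7-Z2-W7-HQ: 18+17+8+5+21+14+23 = 106
HQ-B7-Q4-W7-J9-Z2-Y7-HQ: 18+17+12+20+26+21+14 = 128
HQ-B7-Q4-W7-J9-Y7-Z2-HQ: 18+17+12+20+5+21+33 = 126
… (352 more)
HQ-B7-Q4-W7-Z2-Y7-J9-HQ: 18+17+12+14+21+5+15 = 102  ← best
The minimum is 102.
One optimal route: HQ → B7 → Q4 → W7 → Z2 → Y7 → J9 → HQ (or its reverse).

Minimum total distance: 102 miles.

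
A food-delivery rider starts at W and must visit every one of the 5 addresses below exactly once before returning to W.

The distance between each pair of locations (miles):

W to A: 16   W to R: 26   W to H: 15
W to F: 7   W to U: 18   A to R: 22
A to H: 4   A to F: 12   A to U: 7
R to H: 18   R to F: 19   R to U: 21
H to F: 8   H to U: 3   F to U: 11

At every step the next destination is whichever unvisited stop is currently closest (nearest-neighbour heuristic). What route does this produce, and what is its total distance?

At W the remaining stops are F 7, H 15, A 16, U 18, R 26; go to F.
At F the remaining stops are H 8, U 11, A 12, R 19; go to H.
At H the remaining stops are U 3, A 4, R 18; go to U.
At U the remaining stops are A 7, R 21; go to A.
At A the remaining stops are R 22; go to R.
Return R→W: 26.
Total = 7 + 8 + 3 + 7 + 22 + 26 = 73.

73 miles along W → F → H → U → A → R → W.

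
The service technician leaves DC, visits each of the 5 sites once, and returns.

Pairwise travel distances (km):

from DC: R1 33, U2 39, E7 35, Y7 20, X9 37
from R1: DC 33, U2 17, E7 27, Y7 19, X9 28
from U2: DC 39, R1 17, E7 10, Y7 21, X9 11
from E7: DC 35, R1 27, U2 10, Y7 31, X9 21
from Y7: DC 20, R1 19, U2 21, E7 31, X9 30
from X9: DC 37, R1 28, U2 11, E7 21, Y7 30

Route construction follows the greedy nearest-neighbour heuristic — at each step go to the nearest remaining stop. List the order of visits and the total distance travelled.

Nearest-neighbour total = 124 km; route DC → Y7 → R1 → U2 → E7 → X9 → DC.

At DC the remaining stops are Y7 20, R1 33, E7 35, X9 37, U2 39; go to Y7.
At Y7 the remaining stops are R1 19, U2 21, X9 30, E7 31; go to R1.
At R1 the remaining stops are U2 17, E7 27, X9 28; go to U2.
At U2 the remaining stops are E7 10, X9 11; go to E7.
At E7 the remaining stops are X9 21; go to X9.
Return X9→DC: 37.
Total = 20 + 19 + 17 + 10 + 21 + 37 = 124.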